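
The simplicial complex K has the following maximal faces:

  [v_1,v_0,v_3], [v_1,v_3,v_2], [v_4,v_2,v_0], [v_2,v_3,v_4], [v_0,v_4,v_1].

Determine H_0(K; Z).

H_0 ≅ Z.

Fix the vertex order v_0 < v_1 < v_2 < v_3 < v_4 and write every simplex with vertices in increasing order. Then dim K = 2 and the simplices of K are:

  0-simplices (5): [v_0], [v_1], [v_2], [v_3], [v_4]
  1-simplices (10): [v_0,v_1], [v_0,v_2], [v_0,v_3], [v_0,v_4], [v_1,v_2], [v_1,v_3], [v_1,v_4], [v_2,v_3], [v_2,v_4], [v_3,v_4]
  2-simplices (5): [v_0,v_1,v_3], [v_0,v_1,v_4], [v_0,v_2,v_4], [v_1,v_2,v_3], [v_2,v_3,v_4]

giving chain groups C_0 ≅ Z^5, C_1 ≅ Z^10, C_2 ≅ Z^5.

∂_1: C_1 → C_0 maps an edge to its endpoints' difference, ∂[p,q] = q − p. For instance
  ∂[v_0,v_3] = [v_3] − [v_0].
As a 5×10 matrix over Z this has rank 4, with invariant factors (1,1,1,1).

∂_2: C_2 → C_1 maps a triangle to the signed sum of its edges. For instance
  ∂[v_0,v_1,v_3] = [v_1,v_3] − [v_0,v_3] + [v_0,v_1],
  ∂[v_0,v_1,v_4] = [v_1,v_4] − [v_0,v_4] + [v_0,v_1].
This gives a 10×5 integer matrix of rank 5; reducing to Smith normal form yields diagonal entries (1,1,1,1,1).

Now H_k = ker ∂_k / im ∂_{k+1}, so:

  H_0: rank C_0 − rank ∂_1 = 5 − 4 = 1, and the invariant factors of ∂_1 are all 1, so H_0 ≅ Z.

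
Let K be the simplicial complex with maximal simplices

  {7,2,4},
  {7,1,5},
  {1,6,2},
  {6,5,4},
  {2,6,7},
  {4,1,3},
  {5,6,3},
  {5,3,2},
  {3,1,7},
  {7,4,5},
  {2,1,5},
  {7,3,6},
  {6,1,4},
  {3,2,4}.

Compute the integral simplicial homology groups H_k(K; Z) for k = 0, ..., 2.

H_0 ≅ Z,  H_1 ≅ Z^2,  H_2 ≅ Z.

We work with the vertex ordering 1 < 2 < 3 < 4 < 5 < 6 < 7. The simplices of K, each written with vertices in increasing order, are:

  0-simplices (7): [1], [2], [3], [4], [5], [6], [7]
  1-simplices (21): [1,2], [1,3], [1,4], [1,5], [1,6], [1,7], [2,3], [2,4], [2,5], [2,6], [2,7], [3,4], [3,5], [3,6], [3,7], [4,5], [4,6], [4,7], [5,6], [5,7], [6,7]
  2-simplices (14): [1,2,5], [1,2,6], [1,3,4], [1,3,7], [1,4,6], [1,5,7], [2,3,4], [2,3,5], [2,4,7], [2,6,7], [3,5,6], [3,6,7], [4,5,6], [4,5,7]

giving chain groups C_0 ≅ Z^7, C_1 ≅ Z^21, C_2 ≅ Z^14.

The boundary map ∂_1: C_1 → C_0 sends each edge [p,q] (with p < q) to q − p. For instance
  ∂[2,6] = [6] − [2].
This gives a 7×21 integer matrix of rank 6; reducing to Smith normal form yields diagonal entries (1,1,1,1,1,1).

The boundary map ∂_2: C_2 → C_1 maps a triangle to the signed sum of its edges. For instance
  ∂[2,3,5] = [3,5] − [2,5] + [2,3],
  ∂[1,5,7] = [5,7] − [1,7] + [1,5].
The resulting 21×14 matrix has rank 13, and its Smith normal form has invariant factors (1,1,1,1,1,1,1,1,1,1,1,1,1).

Computing H_k = (kernel of ∂_k) / (image of ∂_{k+1}):

  H_0: rank C_0 − rank ∂_1 = 7 − 6 = 1, and the invariant factors of ∂_1 are all 1, so H_0 = Z.
  H_1: rank ker ∂_1 − rank ∂_2 = (21 − 6) − 13 = 2, and the invariant factors of ∂_2 are all 1, so H_1 = Z^2.
  H_2: rank ker ∂_2 − rank ∂_3 = (14 − 13) − 0 = 1, and there is no ∂_3, so H_2 = Z.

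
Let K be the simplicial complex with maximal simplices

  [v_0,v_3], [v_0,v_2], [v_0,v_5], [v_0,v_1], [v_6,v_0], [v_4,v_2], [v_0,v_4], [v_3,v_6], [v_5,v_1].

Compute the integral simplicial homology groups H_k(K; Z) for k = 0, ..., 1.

Take the total order v_0 < v_1 < v_2 < v_3 < v_4 < v_5 < v_6 on the vertex set. Then K (dimension 1) consists of the simplices:

  0-simplices (7): [v_0], [v_1], [v_2], [v_3], [v_4], [v_5], [v_6]
  1-simplices (9): [v_0,v_1], [v_0,v_2], [v_0,v_3], [v_0,v_4], [v_0,v_5], [v_0,v_6], [v_1,v_5], [v_2,v_4], [v_3,v_6]

so the chain groups are C_0 ≅ Z^7, C_1 ≅ Z^9.

∂_1: C_1 → C_0 maps an edge to its endpoints' difference, ∂[p,q] = q − p. For instance
  ∂[v_0,v_6] = [v_6] − [v_0].
The 7×9 boundary matrix has rank 6 and Smith normal form diag(1,1,1,1,1,1).

Reading off H_k = ker ∂_k / im ∂_{k+1}:

  H_0: rank C_0 − rank ∂_1 = 7 − 6 = 1, and the invariant factors of ∂_1 are all 1, so H_0 = Z.
  H_1: rank ker ∂_1 − rank ∂_2 = (9 − 6) − 0 = 3, and there is no ∂_2, so H_1 = Z^3.

H_0 ≅ Z,  H_1 ≅ Z^3.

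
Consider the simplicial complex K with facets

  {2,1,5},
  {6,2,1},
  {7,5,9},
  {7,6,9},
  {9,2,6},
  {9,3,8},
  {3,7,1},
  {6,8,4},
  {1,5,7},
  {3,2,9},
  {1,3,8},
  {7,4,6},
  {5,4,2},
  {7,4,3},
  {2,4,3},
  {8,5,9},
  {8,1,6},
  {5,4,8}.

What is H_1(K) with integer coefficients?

We work with the vertex ordering 1 < 2 < 3 < 4 < 5 < 6 < 7 < 8 < 9. The simplices of K, each written with vertices in increasing order, are:

  0-simplices (9): [1], [2], [3], [4], [5], [6], [7], [8], [9]
  1-simplices (27): (27 of them)
  2-simplices (18): [1,2,5], [1,2,6], [1,3,7], [1,3,8], [1,5,7], [1,6,8], [2,3,4], [2,3,9], [2,4,5], [2,6,9], [3,4,7], [3,8,9], [4,5,8], [4,6,7], [4,6,8], [5,7,9], [5,8,9], [6,7,9]

Hence C_0 ≅ Z^9, C_1 ≅ Z^27, C_2 ≅ Z^18.

∂_1: C_1 → C_0 sends each edge [p,q] (with p < q) to q − p. For instance
  ∂[3,8] = [8] − [3].
The 9×27 boundary matrix has rank 8 and Smith normal form diag(1,1,1,1,1,1,1,1).

∂_2: C_2 → C_1 sends each 2-simplex [p,q,r] to [q,r] − [p,r] + [p,q]. For instance
  ∂[3,8,9] = [8,9] − [3,9] + [3,8],
  ∂[1,2,6] = [2,6] − [1,6] + [1,2].
The 27×18 boundary matrix has rank 17 and Smith normal form diag(1,1,1,1,1,1,1,1,1,1,1,1,1,1,1,1,1).

Computing H_k = (kernel of ∂_k) / (image of ∂_{k+1}):

  H_1: rank ker ∂_1 − rank ∂_2 = (27 − 8) − 17 = 2, and the invariant factors of ∂_2 are all 1, so H_1 ≅ Z^2.

(K is a triangulation of the torus T^2.)

H_1 ≅ Z^2.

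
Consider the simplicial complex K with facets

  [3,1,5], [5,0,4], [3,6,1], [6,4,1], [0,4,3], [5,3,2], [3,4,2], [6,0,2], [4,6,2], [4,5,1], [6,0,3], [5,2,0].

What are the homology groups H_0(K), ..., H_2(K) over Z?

We work with the vertex ordering 0 < 1 < 2 < 3 < 4 < 5 < 6. The simplices of K, each written with vertices in increasing order, are:

  0-simplices (7): [0], [1], [2], [3], [4], [5], [6]
  1-simplices (18): [0,2], [0,3], [0,4], [0,5], [0,6], [1,3], [1,4], [1,5], [1,6], [2,3], [2,4], [2,5], [2,6], [3,4], [3,5], [3,6], [4,5], [4,6]
  2-simplices (12): [0,2,5], [0,2,6], [0,3,4], [0,3,6], [0,4,5], [1,3,5], [1,3,6], [1,4,5], [1,4,6], [2,3,4], [2,3,5], [2,4,6]

giving chain groups C_0 ≅ Z^7, C_1 ≅ Z^18, C_2 ≅ Z^12.

Boundary ∂_1: C_1 → C_0 maps an edge to its endpoints' difference, ∂[p,q] = q − p.
This gives a 7×18 integer matrix of rank 6; reducing to Smith normal form yields diagonal entries (1,1,1,1,1,1).

Boundary ∂_2: C_2 → C_1 maps a triangle to the signed sum of its edges. For instance
  ∂[0,2,6] = [2,6] − [0,6] + [0,2],
  ∂[1,3,5] = [3,5] − [1,5] + [1,3].
This gives a 18×12 integer matrix of rank 12; reducing to Smith normal form yields diagonal entries (1,1,1,1,1,1,1,1,1,1,1,2).

Computing H_k = (kernel of ∂_k) / (image of ∂_{k+1}):

  H_0: rank C_0 − rank ∂_1 = 7 − 6 = 1, and the invariant factors of ∂_1 are all 1, so H_0 ≅ Z.
  H_1: rank ker ∂_1 − rank ∂_2 = (18 − 6) − 12 = 0, and ∂_2 has invariant factor 2 > 1, so H_1 ≅ Z_2.
  H_2: rank ker ∂_2 − rank ∂_3 = (12 − 12) − 0 = 0, and there is no ∂_3, so H_2 ≅ 0.

H_0 ≅ Z,  H_1 ≅ Z_2,  H_2 = 0.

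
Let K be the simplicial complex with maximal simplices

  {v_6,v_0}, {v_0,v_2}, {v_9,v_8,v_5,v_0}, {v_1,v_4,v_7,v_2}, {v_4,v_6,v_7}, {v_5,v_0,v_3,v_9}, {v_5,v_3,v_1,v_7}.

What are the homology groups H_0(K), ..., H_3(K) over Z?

H_0 = Z,  H_1 = Z^2,  H_2 = 0,  H_3 = 0.

K has 10 vertices, 23 edges, 16 triangles, 4 3-simplices.
rank ∂_0 = 0, rank ∂_1 = 9 ⇒ b_0 = 10 − 0 − 9 = 1; all invariant factors of ∂_1 are 1 so no torsion. So H_0 = Z.
rank ∂_1 = 9, rank ∂_2 = 12 ⇒ b_1 = 23 − 9 − 12 = 2; all invariant factors of ∂_2 are 1 so no torsion. So H_1 = Z^2.
rank ∂_2 = 12, rank ∂_3 = 4 ⇒ b_2 = 16 − 12 − 4 = 0; all invariant factors of ∂_3 are 1 so no torsion. So H_2 = 0.
rank ∂_3 = 4, rank ∂_4 = 0 ⇒ b_3 = 4 − 4 − 0 = 0. So H_3 = 0.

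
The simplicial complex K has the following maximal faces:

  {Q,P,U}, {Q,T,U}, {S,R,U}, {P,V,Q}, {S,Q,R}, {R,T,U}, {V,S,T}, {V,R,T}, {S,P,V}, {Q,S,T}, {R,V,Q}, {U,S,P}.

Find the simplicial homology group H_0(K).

Fix the vertex order P < Q < R < S < T < U < V and write every simplex with vertices in increasing order. Then dim K = 2 and the simplices of K are:

  0-simplices (7): P, Q, R, S, T, U, V
  1-simplices (18): PQ, PS, PU, PV, QR, QS, QT, QU, QV, RS, RT, RU, RV, ST, SU, SV, TU, TV
  2-simplices (12): PQU, PQV, PSU, PSV, QRS, QRV, QST, QTU, RSU, RTU, RTV, STV

so the chain groups are C_0 ≅ Z^7, C_1 ≅ Z^18, C_2 ≅ Z^12.

The boundary map ∂_1: C_1 → C_0 is given by ∂[p,q] = [q] − [p]. For instance
  ∂TU = U − T.
The resulting 7×18 matrix has rank 6, and its Smith normal form has invariant factors (1,1,1,1,1,1).

The boundary map ∂_2: C_2 → C_1 maps a triangle to the signed sum of its edges. For instance
  ∂QRS = RS − QS + QR,
  ∂PSV = SV − PV + PS.
As a 18×12 matrix over Z this has rank 12, with invariant factors (1,1,1,1,1,1,1,1,1,1,1,2).

Computing H_k = (kernel of ∂_k) / (image of ∂_{k+1}):

  H_0: rank C_0 − rank ∂_1 = 7 − 6 = 1, and the invariant factors of ∂_1 are all 1, so H_0 = Z.

H_0 ≅ Z.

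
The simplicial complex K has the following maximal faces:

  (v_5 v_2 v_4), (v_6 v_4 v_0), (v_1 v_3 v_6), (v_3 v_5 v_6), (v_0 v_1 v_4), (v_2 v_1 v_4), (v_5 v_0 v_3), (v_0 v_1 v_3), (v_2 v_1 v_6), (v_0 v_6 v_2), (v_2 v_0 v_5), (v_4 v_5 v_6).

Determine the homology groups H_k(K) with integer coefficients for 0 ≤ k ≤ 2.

Take the total order v_0 < v_1 < v_2 < v_3 < v_4 < v_5 < v_6 on the vertex set. Then K (dimension 2) consists of the simplices:

  0-simplices (7): [v_0], [v_1], [v_2], [v_3], [v_4], [v_5], [v_6]
  1-simplices (18): (18 of them)
  2-simplices (12): (12 of them)

giving chain groups C_0 ≅ Z^7, C_1 ≅ Z^18, C_2 ≅ Z^12.

Boundary ∂_1: C_1 → C_0 maps an edge to its endpoints' difference, ∂[p,q] = q − p. For instance
  ∂[v_2,v_5] = [v_5] − [v_2].
The resulting 7×18 matrix has rank 6, and its Smith normal form has invariant factors (1,1,1,1,1,1).

The boundary map ∂_2: C_2 → C_1 acts by ∂[p,q,r] = [q,r] − [p,r] + [p,q]. For instance
  ∂[v_1,v_2,v_6] = [v_2,v_6] − [v_1,v_6] + [v_1,v_2],
  ∂[v_3,v_5,v_6] = [v_5,v_6] − [v_3,v_6] + [v_3,v_5].
The resulting 18×12 matrix has rank 12, and its Smith normal form has invariant factors (1,1,1,1,1,1,1,1,1,1,1,2).

Now H_k = ker ∂_k / im ∂_{k+1}, so:

  H_0: rank C_0 − rank ∂_1 = 7 − 6 = 1, and the invariant factors of ∂_1 are all 1, so H_0 ≅ Z.
  H_1: rank ker ∂_1 − rank ∂_2 = (18 − 6) − 12 = 0, and ∂_2 has invariant factor 2 > 1, so H_1 ≅ Z/2Z.
  H_2: rank ker ∂_2 − rank ∂_3 = (12 − 12) − 0 = 0, and there is no ∂_3, so H_2 ≅ 0.

As a check, the Euler characteristic is 7 − 18 + 12 = 1, which agrees with 1 − 0 + 0 = 1.
(K is a triangulation of the real projective plane RP^2.)

H_0 = Z,  H_1 = Z/2Z,  H_2 = 0.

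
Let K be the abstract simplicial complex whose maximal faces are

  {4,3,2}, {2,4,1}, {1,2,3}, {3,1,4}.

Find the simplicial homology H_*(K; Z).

Take the total order 1 < 2 < 3 < 4 on the vertex set. Then K (dimension 2) consists of the simplices:

  0-simplices (4): [1], [2], [3], [4]
  1-simplices (6): [1,2], [1,3], [1,4], [2,3], [2,4], [3,4]
  2-simplices (4): [1,2,3], [1,2,4], [1,3,4], [2,3,4]

giving chain groups C_0 ≅ Z^4, C_1 ≅ Z^6, C_2 ≅ Z^4.

∂_1: C_1 → C_0 maps an edge to its endpoints' difference, ∂[p,q] = q − p.
As a 4×6 matrix over Z this has rank 3, with invariant factors (1,1,1).

Boundary ∂_2: C_2 → C_1 sends each 2-simplex [p,q,r] to [q,r] − [p,r] + [p,q]. For instance
  ∂[1,2,3] = [2,3] − [1,3] + [1,2],
  ∂[2,3,4] = [3,4] − [2,4] + [2,3].
The resulting 6×4 matrix has rank 3, and its Smith normal form has invariant factors (1,1,1).

Reading off H_k = ker ∂_k / im ∂_{k+1}:

  H_0: rank C_0 − rank ∂_1 = 4 − 3 = 1, and the invariant factors of ∂_1 are all 1, so H_0 = Z.
  H_1: rank ker ∂_1 − rank ∂_2 = (6 − 3) − 3 = 0, and the invariant factors of ∂_2 are all 1, so H_1 = 0.
  H_2: rank ker ∂_2 − rank ∂_3 = (4 − 3) − 0 = 1, and there is no ∂_3, so H_2 = Z.

H_0 ≅ Z,  H_1 = 0,  H_2 ≅ Z.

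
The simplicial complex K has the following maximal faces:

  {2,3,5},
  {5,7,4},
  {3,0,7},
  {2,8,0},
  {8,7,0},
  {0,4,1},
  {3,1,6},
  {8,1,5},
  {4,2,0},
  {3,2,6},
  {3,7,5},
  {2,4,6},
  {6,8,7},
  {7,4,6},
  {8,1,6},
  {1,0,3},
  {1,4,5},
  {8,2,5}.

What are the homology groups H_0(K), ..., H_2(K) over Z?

H_0 ≅ Z,  H_1 ≅ Z^2,  H_2 ≅ Z.

We work with the vertex ordering 0 < 1 < 2 < 3 < 4 < 5 < 6 < 7 < 8. The simplices of K, each written with vertices in increasing order, are:

  0-simplices (9): [0], [1], [2], [3], [4], [5], [6], [7], [8]
  1-simplices (27): (27 of them)
  2-simplices (18): [0,1,3], [0,1,4], [0,2,4], [0,2,8], [0,3,7], [0,7,8], [1,3,6], [1,4,5], [1,5,8], [1,6,8], [2,3,5], [2,3,6], [2,4,6], [2,5,8], [3,5,7], [4,5,7], [4,6,7], [6,7,8]

Hence C_0 ≅ Z^9, C_1 ≅ Z^27, C_2 ≅ Z^18.

∂_1: C_1 → C_0 sends each edge [p,q] (with p < q) to q − p. For instance
  ∂[1,3] = [3] − [1].
As a 9×27 matrix over Z this has rank 8, with invariant factors (1,1,1,1,1,1,1,1).

∂_2: C_2 → C_1 acts by ∂[p,q,r] = [q,r] − [p,r] + [p,q]. For instance
  ∂[2,5,8] = [5,8] − [2,8] + [2,5],
  ∂[3,5,7] = [5,7] − [3,7] + [3,5].
As a 27×18 matrix over Z this has rank 17, with invariant factors (1,1,1,1,1,1,1,1,1,1,1,1,1,1,1,1,1).

Reading off H_k = ker ∂_k / im ∂_{k+1}:

  H_0: rank C_0 − rank ∂_1 = 9 − 8 = 1, and the invariant factors of ∂_1 are all 1, so H_0 ≅ Z.
  H_1: rank ker ∂_1 − rank ∂_2 = (27 − 8) − 17 = 2, and the invariant factors of ∂_2 are all 1, so H_1 ≅ Z^2.
  H_2: rank ker ∂_2 − rank ∂_3 = (18 − 17) − 0 = 1, and there is no ∂_3, so H_2 ≅ Z.

As a check, the Euler characteristic is 9 − 27 + 18 = 0, which agrees with 1 − 2 + 1 = 0.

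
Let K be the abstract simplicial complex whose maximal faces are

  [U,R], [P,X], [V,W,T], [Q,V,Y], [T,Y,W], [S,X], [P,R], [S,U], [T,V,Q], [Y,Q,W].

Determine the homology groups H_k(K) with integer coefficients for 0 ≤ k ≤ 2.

We work with the vertex ordering P < Q < R < S < T < U < V < W < X < Y. The simplices of K, each written with vertices in increasing order, are:

  0-simplices (10): P, Q, R, S, T, U, V, W, X, Y
  1-simplices (15): PR, PX, QT, QV, QW, QY, RU, SU, SX, TV, TW, TY, VW, VY, WY
  2-simplices (5): QTV, QVY, QWY, TVW, TWY

so the chain groups are C_0 ≅ Z^10, C_1 ≅ Z^15, C_2 ≅ Z^5.

Boundary ∂_1: C_1 → C_0 maps an edge to its endpoints' difference, ∂[p,q] = q − p. For instance
  ∂TY = Y − T.
The 10×15 boundary matrix has rank 8 and Smith normal form diag(1,1,1,1,1,1,1,1).

∂_2: C_2 → C_1 acts by ∂[p,q,r] = [q,r] − [p,r] + [p,q]. For instance
  ∂TWY = WY − TY + TW,
  ∂QVY = VY − QY + QV.
This gives a 15×5 integer matrix of rank 5; reducing to Smith normal form yields diagonal entries (1,1,1,1,1).

Reading off H_k = ker ∂_k / im ∂_{k+1}:

  H_0: rank C_0 − rank ∂_1 = 10 − 8 = 2, and the invariant factors of ∂_1 are all 1, so H_0 = Z^2.
  H_1: rank ker ∂_1 − rank ∂_2 = (15 − 8) − 5 = 2, and the invariant factors of ∂_2 are all 1, so H_1 = Z^2.
  H_2: rank ker ∂_2 − rank ∂_3 = (5 − 5) − 0 = 0, and there is no ∂_3, so H_2 = 0.

H_0 = Z^2,  H_1 = Z^2,  H_2 = 0.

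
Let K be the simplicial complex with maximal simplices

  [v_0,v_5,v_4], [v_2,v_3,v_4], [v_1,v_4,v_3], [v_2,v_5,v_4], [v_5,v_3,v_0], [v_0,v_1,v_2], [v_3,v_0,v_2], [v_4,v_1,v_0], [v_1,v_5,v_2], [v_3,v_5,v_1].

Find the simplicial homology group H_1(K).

H_1 ≅ Z/2.

K has 6 vertices, 15 edges, 10 triangles.
rank ∂_1 = 5, rank ∂_2 = 10 ⇒ b_1 = 15 − 5 − 10 = 0; ∂_2 has invariant factor(s) [2] giving torsion. So H_1 ≅ Z/2.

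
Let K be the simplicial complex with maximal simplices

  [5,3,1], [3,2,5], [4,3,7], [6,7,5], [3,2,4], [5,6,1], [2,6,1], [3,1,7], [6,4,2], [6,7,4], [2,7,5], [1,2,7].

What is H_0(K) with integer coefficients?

H_0 ≅ Z.

Order the vertices as 1 < 2 < 3 < 4 < 5 < 6 < 7. Listing each simplex with vertices in this order, K has dimension 2 with simplices:

  0-simplices (7): [1], [2], [3], [4], [5], [6], [7]
  1-simplices (18): [1,2], [1,3], [1,5], [1,6], [1,7], [2,3], [2,4], [2,5], [2,6], [2,7], [3,4], [3,5], [3,7], [4,6], [4,7], [5,6], [5,7], [6,7]
  2-simplices (12): [1,2,6], [1,2,7], [1,3,5], [1,3,7], [1,5,6], [2,3,4], [2,3,5], [2,4,6], [2,5,7], [3,4,7], [4,6,7], [5,6,7]

giving chain groups C_0 ≅ Z^7, C_1 ≅ Z^18, C_2 ≅ Z^12.

Boundary ∂_1: C_1 → C_0 maps an edge to its endpoints' difference, ∂[p,q] = q − p. For instance
  ∂[2,5] = [5] − [2].
As a 7×18 matrix over Z this has rank 6, with invariant factors (1,1,1,1,1,1).

Boundary ∂_2: C_2 → C_1 acts by ∂[p,q,r] = [q,r] − [p,r] + [p,q]. For instance
  ∂[1,2,6] = [2,6] − [1,6] + [1,2],
  ∂[1,2,7] = [2,7] − [1,7] + [1,2].
As a 18×12 matrix over Z this has rank 12, with invariant factors (1,1,1,1,1,1,1,1,1,1,1,2).

Now H_k = ker ∂_k / im ∂_{k+1}, so:

  H_0: rank C_0 − rank ∂_1 = 7 − 6 = 1, and the invariant factors of ∂_1 are all 1, so H_0 ≅ Z.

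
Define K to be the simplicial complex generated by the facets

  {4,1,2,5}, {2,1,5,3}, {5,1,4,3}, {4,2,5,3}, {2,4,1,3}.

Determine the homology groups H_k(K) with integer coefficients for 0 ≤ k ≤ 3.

K has 5 vertices, 10 edges, 10 triangles, 5 3-simplices.
rank ∂_0 = 0, rank ∂_1 = 4 ⇒ b_0 = 5 − 0 − 4 = 1; all invariant factors of ∂_1 are 1 so no torsion. So H_0 = Z.
rank ∂_1 = 4, rank ∂_2 = 6 ⇒ b_1 = 10 − 4 − 6 = 0; all invariant factors of ∂_2 are 1 so no torsion. So H_1 = 0.
rank ∂_2 = 6, rank ∂_3 = 4 ⇒ b_2 = 10 − 6 − 4 = 0; all invariant factors of ∂_3 are 1 so no torsion. So H_2 = 0.
rank ∂_3 = 4, rank ∂_4 = 0 ⇒ b_3 = 5 − 4 − 0 = 1. So H_3 = Z.

H_0 ≅ Z,  H_1 = 0,  H_2 = 0,  H_3 ≅ Z.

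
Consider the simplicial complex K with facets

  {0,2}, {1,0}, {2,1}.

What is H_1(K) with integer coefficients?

H_1 = Z.

Order the vertices as 0 < 1 < 2. Listing each simplex with vertices in this order, K has dimension 1 with simplices:

  0-simplices (3): [0], [1], [2]
  1-simplices (3): [0,1], [0,2], [1,2]

so the chain groups are C_0 ≅ Z^3, C_1 ≅ Z^3.

Boundary ∂_1: C_1 → C_0 maps an edge to its endpoints' difference, ∂[p,q] = q − p. For instance
  ∂[0,1] = [1] − [0].
The resulting 3×3 matrix has rank 2, and its Smith normal form has invariant factors (1,1).

From H_k ≅ ker(∂_k) / im(∂_{k+1}) we obtain:

  H_1: rank ker ∂_1 − rank ∂_2 = (3 − 2) − 0 = 1, and there is no ∂_2, so H_1 = Z.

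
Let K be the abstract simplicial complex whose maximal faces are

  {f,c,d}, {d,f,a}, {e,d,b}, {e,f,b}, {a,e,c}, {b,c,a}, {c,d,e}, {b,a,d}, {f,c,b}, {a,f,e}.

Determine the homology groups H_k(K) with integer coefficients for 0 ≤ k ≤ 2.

H_0 ≅ Z,  H_1 ≅ Z_2,  H_2 = 0.

K has 6 vertices, 15 edges, 10 triangles.
rank ∂_0 = 0, rank ∂_1 = 5 ⇒ b_0 = 6 − 0 − 5 = 1; all invariant factors of ∂_1 are 1 so no torsion. So H_0 = Z.
rank ∂_1 = 5, rank ∂_2 = 10 ⇒ b_1 = 15 − 5 − 10 = 0; ∂_2 has invariant factor(s) [2] giving torsion. So H_1 = Z_2.
rank ∂_2 = 10, rank ∂_3 = 0 ⇒ b_2 = 10 − 10 − 0 = 0. So H_2 = 0.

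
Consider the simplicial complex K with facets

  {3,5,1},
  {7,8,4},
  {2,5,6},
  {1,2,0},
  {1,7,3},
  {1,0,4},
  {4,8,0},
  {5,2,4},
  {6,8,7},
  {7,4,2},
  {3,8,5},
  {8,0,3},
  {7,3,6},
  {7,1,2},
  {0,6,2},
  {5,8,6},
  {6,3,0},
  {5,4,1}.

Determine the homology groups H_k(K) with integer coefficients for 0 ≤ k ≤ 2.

H_0 = Z,  H_1 = Z ⊕ Z/2Z,  H_2 = 0.

K has 9 vertices, 27 edges, 18 triangles.
rank ∂_0 = 0, rank ∂_1 = 8 ⇒ b_0 = 9 − 0 − 8 = 1; all invariant factors of ∂_1 are 1 so no torsion. So H_0 = Z.
rank ∂_1 = 8, rank ∂_2 = 18 ⇒ b_1 = 27 − 8 − 18 = 1; ∂_2 has invariant factor(s) [2] giving torsion. So H_1 = Z ⊕ Z/2Z.
rank ∂_2 = 18, rank ∂_3 = 0 ⇒ b_2 = 18 − 18 − 0 = 0. So H_2 = 0.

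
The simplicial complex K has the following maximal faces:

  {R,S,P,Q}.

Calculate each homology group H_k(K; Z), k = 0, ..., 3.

Order the vertices as P < Q < R < S. Listing each simplex with vertices in this order, K has dimension 3 with simplices:

  0-simplices (4): P, Q, R, S
  1-simplices (6): PQ, PR, PS, QR, QS, RS
  2-simplices (4): PQR, PQS, PRS, QRS
  3-simplices (1): PQRS

giving chain groups C_0 ≅ Z^4, C_1 ≅ Z^6, C_2 ≅ Z^4, C_3 ≅ Z^1.

∂_1: C_1 → C_0 sends each edge [p,q] (with p < q) to q − p.
The 4×6 boundary matrix has rank 3 and Smith normal form diag(1,1,1).

Boundary ∂_2: C_2 → C_1 maps a triangle to the signed sum of its edges. For instance
  ∂PQS = QS − PS + PQ,
  ∂PQR = QR − PR + PQ.
As a 6×4 matrix over Z this has rank 3, with invariant factors (1,1,1).

∂_3: C_3 → C_2 sends each 3-simplex σ to the alternating sum Σ_i (−1)^i (σ with its i-th vertex removed). For instance
  ∂PQRS = QRS − PRS + PQS − PQR.
As a 4×1 matrix over Z this has rank 1, with invariant factors (1).

Reading off H_k = ker ∂_k / im ∂_{k+1}:

  H_0: rank C_0 − rank ∂_1 = 4 − 3 = 1, and the invariant factors of ∂_1 are all 1, so H_0 = Z.
  H_1: rank ker ∂_1 − rank ∂_2 = (6 − 3) − 3 = 0, and the invariant factors of ∂_2 are all 1, so H_1 = 0.
  H_2: rank ker ∂_2 − rank ∂_3 = (4 − 3) − 1 = 0, and the invariant factors of ∂_3 are all 1, so H_2 = 0.
  H_3: rank ker ∂_3 − rank ∂_4 = (1 − 1) − 0 = 0, and there is no ∂_4, so H_3 = 0.

As a check, the Euler characteristic is 4 − 6 + 4 − 1 = 1, which agrees with 1 − 0 + 0 − 0 = 1.
(K is a triangulation of the 3-simplex.)

H_0 ≅ Z,  H_1 = 0,  H_2 = 0,  H_3 = 0.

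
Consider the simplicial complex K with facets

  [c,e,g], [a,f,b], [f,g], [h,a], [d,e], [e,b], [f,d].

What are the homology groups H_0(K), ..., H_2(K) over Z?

H_0 = Z,  H_1 = Z^2,  H_2 = 0.

Fix the vertex order a < b < c < d < e < f < g < h and write every simplex with vertices in increasing order. Then dim K = 2 and the simplices of K are:

  0-simplices (8): a, b, c, d, e, f, g, h
  1-simplices (11): ab, af, ah, be, bf, ce, cg, de, df, eg, fg
  2-simplices (2): abf, ceg

Hence C_0 ≅ Z^8, C_1 ≅ Z^11, C_2 ≅ Z^2.

∂_1: C_1 → C_0 maps an edge to its endpoints' difference, ∂[p,q] = q − p. For instance
  ∂be = e − b.
The 8×11 boundary matrix has rank 7 and Smith normal form diag(1,1,1,1,1,1,1).

Boundary ∂_2: C_2 → C_1 acts by ∂[p,q,r] = [q,r] − [p,r] + [p,q]. For instance
  ∂ceg = eg − cg + ce,
  ∂abf = bf − af + ab.
The resulting 11×2 matrix has rank 2, and its Smith normal form has invariant factors (1,1).

Now H_k = ker ∂_k / im ∂_{k+1}, so:

  H_0: rank C_0 − rank ∂_1 = 8 − 7 = 1, and the invariant factors of ∂_1 are all 1, so H_0 = Z.
  H_1: rank ker ∂_1 − rank ∂_2 = (11 − 7) − 2 = 2, and the invariant factors of ∂_2 are all 1, so H_1 = Z^2.
  H_2: rank ker ∂_2 − rank ∂_3 = (2 − 2) − 0 = 0, and there is no ∂_3, so H_2 = 0.

As a check, the Euler characteristic is 8 − 11 + 2 = -1, which agrees with 1 − 2 + 0 = -1.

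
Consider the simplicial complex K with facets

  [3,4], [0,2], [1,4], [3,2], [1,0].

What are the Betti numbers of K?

We work with the vertex ordering 0 < 1 < 2 < 3 < 4. The simplices of K, each written with vertices in increasing order, are:

  0-simplices (5): [0], [1], [2], [3], [4]
  1-simplices (5): [0,1], [0,2], [1,4], [2,3], [3,4]

giving chain groups C_0 ≅ Z^5, C_1 ≅ Z^5.

The boundary map ∂_1: C_1 → C_0 is given by ∂[p,q] = [q] − [p]. For instance
  ∂[2,3] = [3] − [2].
The 5×5 boundary matrix has rank 4 and Smith normal form diag(1,1,1,1).

Reading off H_k = ker ∂_k / im ∂_{k+1}:

  H_0: rank C_0 − rank ∂_1 = 5 − 4 = 1, and the invariant factors of ∂_1 are all 1, so H_0 ≅ Z.
  H_1: rank ker ∂_1 − rank ∂_2 = (5 − 4) − 0 = 1, and there is no ∂_2, so H_1 ≅ Z.

Hence the Betti numbers are b_0 = 1, b_1 = 1.

b_0 = 1, b_1 = 1.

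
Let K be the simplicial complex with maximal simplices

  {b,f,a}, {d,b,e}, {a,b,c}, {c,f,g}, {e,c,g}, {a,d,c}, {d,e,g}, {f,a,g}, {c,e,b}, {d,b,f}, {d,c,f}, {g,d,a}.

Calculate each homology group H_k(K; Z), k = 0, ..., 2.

K has 7 vertices, 18 edges, 12 triangles.
rank ∂_0 = 0, rank ∂_1 = 6 ⇒ b_0 = 7 − 0 − 6 = 1; all invariant factors of ∂_1 are 1 so no torsion. So H_0 = Z.
rank ∂_1 = 6, rank ∂_2 = 12 ⇒ b_1 = 18 − 6 − 12 = 0; ∂_2 has invariant factor(s) [2] giving torsion. So H_1 = Z/2.
rank ∂_2 = 12, rank ∂_3 = 0 ⇒ b_2 = 12 − 12 − 0 = 0. So H_2 = 0.

H_0 = Z,  H_1 = Z/2,  H_2 = 0.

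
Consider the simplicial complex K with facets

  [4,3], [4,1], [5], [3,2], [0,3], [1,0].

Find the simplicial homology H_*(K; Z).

H_0 = Z^2,  H_1 = Z.

Order the vertices as 0 < 1 < 2 < 3 < 4 < 5. Listing each simplex with vertices in this order, K has dimension 1 with simplices:

  0-simplices (6): [0], [1], [2], [3], [4], [5]
  1-simplices (5): [0,1], [0,3], [1,4], [2,3], [3,4]

giving chain groups C_0 ≅ Z^6, C_1 ≅ Z^5.

The boundary map ∂_1: C_1 → C_0 maps an edge to its endpoints' difference, ∂[p,q] = q − p. For instance
  ∂[1,4] = [4] − [1].
The 6×5 boundary matrix has rank 4 and Smith normal form diag(1,1,1,1).

Computing H_k = (kernel of ∂_k) / (image of ∂_{k+1}):

  H_0: rank C_0 − rank ∂_1 = 6 − 4 = 2, and the invariant factors of ∂_1 are all 1, so H_0 ≅ Z^2.
  H_1: rank ker ∂_1 − rank ∂_2 = (5 − 4) − 0 = 1, and there is no ∂_2, so H_1 ≅ Z.

As a check, the Euler characteristic is 6 − 5 = 1, which agrees with 2 − 1 = 1.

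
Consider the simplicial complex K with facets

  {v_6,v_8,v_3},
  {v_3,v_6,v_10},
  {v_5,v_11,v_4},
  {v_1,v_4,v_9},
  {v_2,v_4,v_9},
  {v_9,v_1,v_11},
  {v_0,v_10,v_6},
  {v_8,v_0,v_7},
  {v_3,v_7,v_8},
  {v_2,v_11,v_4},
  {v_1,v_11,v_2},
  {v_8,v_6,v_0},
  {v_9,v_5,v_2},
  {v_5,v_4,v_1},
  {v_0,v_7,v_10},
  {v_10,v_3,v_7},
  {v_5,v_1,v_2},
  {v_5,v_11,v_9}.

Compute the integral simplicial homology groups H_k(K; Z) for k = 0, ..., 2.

H_0 = Z^2,  H_1 = Z/2Z,  H_2 = Z.

K has 12 vertices, 27 edges, 18 triangles.
rank ∂_0 = 0, rank ∂_1 = 10 ⇒ b_0 = 12 − 0 − 10 = 2; all invariant factors of ∂_1 are 1 so no torsion. So H_0 ≅ Z^2.
rank ∂_1 = 10, rank ∂_2 = 17 ⇒ b_1 = 27 − 10 − 17 = 0; ∂_2 has invariant factor(s) [2] giving torsion. So H_1 ≅ Z/2Z.
rank ∂_2 = 17, rank ∂_3 = 0 ⇒ b_2 = 18 − 17 − 0 = 1. So H_2 ≅ Z.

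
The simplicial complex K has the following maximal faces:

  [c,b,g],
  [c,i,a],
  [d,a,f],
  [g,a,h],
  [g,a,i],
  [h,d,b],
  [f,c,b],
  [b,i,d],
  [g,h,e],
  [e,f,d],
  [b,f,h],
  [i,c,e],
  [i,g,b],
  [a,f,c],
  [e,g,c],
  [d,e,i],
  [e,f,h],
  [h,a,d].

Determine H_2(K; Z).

Take the total order a < b < c < d < e < f < g < h < i on the vertex set. Then K (dimension 2) consists of the simplices:

  0-simplices (9): a, b, c, d, e, f, g, h, i
  1-simplices (27): ac, ad, af, ag, ah, ai, bc, bd, bf, bg, bh, bi, ce, cf, cg, ci, de, df, dh, di, ef, eg, eh, ei, fh, gh, gi
  2-simplices (18): acf, aci, adf, adh, agh, agi, bcf, bcg, bdh, bdi, bfh, bgi, ceg, cei, def, dei, efh, egh

so the chain groups are C_0 ≅ Z^9, C_1 ≅ Z^27, C_2 ≅ Z^18.

The boundary map ∂_1: C_1 → C_0 is given by ∂[p,q] = [q] − [p].
The resulting 9×27 matrix has rank 8, and its Smith normal form has invariant factors (1,1,1,1,1,1,1,1).

Boundary ∂_2: C_2 → C_1 sends each 2-simplex [p,q,r] to [q,r] − [p,r] + [p,q]. For instance
  ∂bcf = cf − bf + bc,
  ∂cei = ei − ci + ce.
This gives a 27×18 integer matrix of rank 18; reducing to Smith normal form yields diagonal entries (1,1,1,1,1,1,1,1,1,1,1,1,1,1,1,1,1,2).

Now H_k = ker ∂_k / im ∂_{k+1}, so:

  H_2: rank ker ∂_2 − rank ∂_3 = (18 − 18) − 0 = 0, and there is no ∂_3, so H_2 = 0.

(K is a triangulation of the Klein bottle.)

H_2 = 0.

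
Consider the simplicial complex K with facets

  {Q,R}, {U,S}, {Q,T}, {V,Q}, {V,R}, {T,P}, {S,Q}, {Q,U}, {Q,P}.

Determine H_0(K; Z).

We work with the vertex ordering P < Q < R < S < T < U < V. The simplices of K, each written with vertices in increasing order, are:

  0-simplices (7): P, Q, R, S, T, U, V
  1-simplices (9): PQ, PT, QR, QS, QT, QU, QV, RV, SU

so the chain groups are C_0 ≅ Z^7, C_1 ≅ Z^9.

The boundary map ∂_1: C_1 → C_0 is given by ∂[p,q] = [q] − [p]. For instance
  ∂QT = T − Q.
As a 7×9 matrix over Z this has rank 6, with invariant factors (1,1,1,1,1,1).

Computing H_k = (kernel of ∂_k) / (image of ∂_{k+1}):

  H_0: rank C_0 − rank ∂_1 = 7 − 6 = 1, and the invariant factors of ∂_1 are all 1, so H_0 ≅ Z.

H_0 ≅ Z.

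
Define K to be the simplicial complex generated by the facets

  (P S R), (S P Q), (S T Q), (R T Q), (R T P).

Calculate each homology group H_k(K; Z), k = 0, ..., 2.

H_0 = Z,  H_1 = Z,  H_2 = 0.

Take the total order P < Q < R < S < T on the vertex set. Then K (dimension 2) consists of the simplices:

  0-simplices (5): P, Q, R, S, T
  1-simplices (10): PQ, PR, PS, PT, QR, QS, QT, RS, RT, ST
  2-simplices (5): PQS, PRS, PRT, QRT, QST

so the chain groups are C_0 ≅ Z^5, C_1 ≅ Z^10, C_2 ≅ Z^5.

The boundary map ∂_1: C_1 → C_0 maps an edge to its endpoints' difference, ∂[p,q] = q − p. For instance
  ∂PR = R − P.
The resulting 5×10 matrix has rank 4, and its Smith normal form has invariant factors (1,1,1,1).

∂_2: C_2 → C_1 sends each 2-simplex [p,q,r] to [q,r] − [p,r] + [p,q]. For instance
  ∂PRS = RS − PS + PR,
  ∂PRT = RT − PT + PR.
As a 10×5 matrix over Z this has rank 5, with invariant factors (1,1,1,1,1).

Now H_k = ker ∂_k / im ∂_{k+1}, so:

  H_0: rank C_0 − rank ∂_1 = 5 − 4 = 1, and the invariant factors of ∂_1 are all 1, so H_0 ≅ Z.
  H_1: rank ker ∂_1 − rank ∂_2 = (10 − 4) − 5 = 1, and the invariant factors of ∂_2 are all 1, so H_1 ≅ Z.
  H_2: rank ker ∂_2 − rank ∂_3 = (5 − 5) − 0 = 0, and there is no ∂_3, so H_2 ≅ 0.

As a check, the Euler characteristic is 5 − 10 + 5 = 0, which agrees with 1 − 1 + 0 = 0.
(K is a triangulation of the Möbius band.)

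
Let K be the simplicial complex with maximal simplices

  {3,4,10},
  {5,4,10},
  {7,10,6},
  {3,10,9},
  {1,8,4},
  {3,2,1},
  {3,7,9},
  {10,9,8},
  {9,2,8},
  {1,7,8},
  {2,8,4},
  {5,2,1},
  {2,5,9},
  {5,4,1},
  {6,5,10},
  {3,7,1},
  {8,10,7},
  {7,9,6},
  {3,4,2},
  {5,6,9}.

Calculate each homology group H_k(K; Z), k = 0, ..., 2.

H_0 ≅ Z,  H_1 ≅ Z ⊕ Z/2,  H_2 = 0.

Fix the vertex order 1 < 2 < 3 < 4 < 5 < 6 < 7 < 8 < 9 < 10 and write every simplex with vertices in increasing order. Then dim K = 2 and the simplices of K are:

  0-simplices (10): [1], [2], [3], [4], [5], [6], [7], [8], [9], [10]
  1-simplices (30): (30 of them)
  2-simplices (20): (20 of them)

so the chain groups are C_0 ≅ Z^10, C_1 ≅ Z^30, C_2 ≅ Z^20.

Boundary ∂_1: C_1 → C_0 is given by ∂[p,q] = [q] − [p]. For instance
  ∂[7,9] = [9] − [7].
This gives a 10×30 integer matrix of rank 9; reducing to Smith normal form yields diagonal entries (1,1,1,1,1,1,1,1,1).

Boundary ∂_2: C_2 → C_1 acts by ∂[p,q,r] = [q,r] − [p,r] + [p,q]. For instance
  ∂[1,4,8] = [4,8] − [1,8] + [1,4],
  ∂[3,9,10] = [9,10] − [3,10] + [3,9].
As a 30×20 matrix over Z this has rank 20, with invariant factors (1,1,1,1,1,1,1,1,1,1,1,1,1,1,1,1,1,1,1,2).

Now H_k = ker ∂_k / im ∂_{k+1}, so:

  H_0: rank C_0 − rank ∂_1 = 10 − 9 = 1, and the invariant factors of ∂_1 are all 1, so H_0 = Z.
  H_1: rank ker ∂_1 − rank ∂_2 = (30 − 9) − 20 = 1, and ∂_2 has invariant factor 2 > 1, so H_1 = Z ⊕ Z/2.
  H_2: rank ker ∂_2 − rank ∂_3 = (20 − 20) − 0 = 0, and there is no ∂_3, so H_2 = 0.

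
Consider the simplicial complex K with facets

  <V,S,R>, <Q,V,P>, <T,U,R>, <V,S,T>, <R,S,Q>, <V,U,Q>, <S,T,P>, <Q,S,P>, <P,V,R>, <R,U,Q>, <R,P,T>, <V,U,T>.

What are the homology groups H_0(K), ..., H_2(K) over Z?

Order the vertices as P < Q < R < S < T < U < V. Listing each simplex with vertices in this order, K has dimension 2 with simplices:

  0-simplices (7): P, Q, R, S, T, U, V
  1-simplices (18): PQ, PR, PS, PT, PV, QR, QS, QU, QV, RS, RT, RU, RV, ST, SV, TU, TV, UV
  2-simplices (12): PQS, PQV, PRT, PRV, PST, QRS, QRU, QUV, RSV, RTU, STV, TUV

so the chain groups are C_0 ≅ Z^7, C_1 ≅ Z^18, C_2 ≅ Z^12.

The boundary map ∂_1: C_1 → C_0 maps an edge to its endpoints' difference, ∂[p,q] = q − p.
The 7×18 boundary matrix has rank 6 and Smith normal form diag(1,1,1,1,1,1).

The boundary map ∂_2: C_2 → C_1 maps a triangle to the signed sum of its edges. For instance
  ∂PST = ST − PT + PS,
  ∂TUV = UV − TV + TU.
As a 18×12 matrix over Z this has rank 12, with invariant factors (1,1,1,1,1,1,1,1,1,1,1,2).

Computing H_k = (kernel of ∂_k) / (image of ∂_{k+1}):

  H_0: rank C_0 − rank ∂_1 = 7 − 6 = 1, and the invariant factors of ∂_1 are all 1, so H_0 = Z.
  H_1: rank ker ∂_1 − rank ∂_2 = (18 − 6) − 12 = 0, and ∂_2 has invariant factor 2 > 1, so H_1 = Z/2.
  H_2: rank ker ∂_2 − rank ∂_3 = (12 − 12) − 0 = 0, and there is no ∂_3, so H_2 = 0.

H_0 = Z,  H_1 = Z/2,  H_2 = 0.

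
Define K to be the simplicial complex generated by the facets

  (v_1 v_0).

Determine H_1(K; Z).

H_1 = 0.

We work with the vertex ordering v_0 < v_1. The simplices of K, each written with vertices in increasing order, are:

  0-simplices (2): [v_0], [v_1]
  1-simplices (1): [v_0,v_1]

so the chain groups are C_0 ≅ Z^2, C_1 ≅ Z^1.

∂_1: C_1 → C_0 is given by ∂[p,q] = [q] − [p].
The resulting 2×1 matrix has rank 1, and its Smith normal form has invariant factors (1).

Reading off H_k = ker ∂_k / im ∂_{k+1}:

  H_1: rank ker ∂_1 − rank ∂_2 = (1 − 1) − 0 = 0, and there is no ∂_2, so H_1 = 0.

(K is a triangulation of the 1-simplex.)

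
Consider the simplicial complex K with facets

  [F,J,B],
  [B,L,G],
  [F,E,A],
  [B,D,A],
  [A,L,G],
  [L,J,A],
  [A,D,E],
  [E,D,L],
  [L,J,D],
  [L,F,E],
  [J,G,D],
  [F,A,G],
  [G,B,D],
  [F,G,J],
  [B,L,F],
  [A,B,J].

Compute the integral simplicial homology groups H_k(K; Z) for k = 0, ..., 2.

Take the total order A < B < D < E < F < G < J < L on the vertex set. Then K (dimension 2) consists of the simplices:

  0-simplices (8): A, B, D, E, F, G, J, L
  1-simplices (24): AB, AD, AE, AF, AG, AJ, AL, BD, BF, BG, BJ, BL, DE, DG, DJ, DL, EF, EL, FG, FJ, FL, GJ, GL, JL
  2-simplices (16): ABD, ABJ, ADE, AEF, AFG, AGL, AJL, BDG, BFJ, BFL, BGL, DEL, DGJ, DJL, EFL, FGJ

giving chain groups C_0 ≅ Z^8, C_1 ≅ Z^24, C_2 ≅ Z^16.

The boundary map ∂_1: C_1 → C_0 sends each edge [p,q] (with p < q) to q − p.
This gives a 8×24 integer matrix of rank 7; reducing to Smith normal form yields diagonal entries (1,1,1,1,1,1,1).

∂_2: C_2 → C_1 sends each 2-simplex [p,q,r] to [q,r] − [p,r] + [p,q]. For instance
  ∂DEL = EL − DL + DE,
  ∂AGL = GL − AL + AG.
This gives a 24×16 integer matrix of rank 15; reducing to Smith normal form yields diagonal entries (1,1,1,1,1,1,1,1,1,1,1,1,1,1,1).

From H_k ≅ ker(∂_k) / im(∂_{k+1}) we obtain:

  H_0: rank C_0 − rank ∂_1 = 8 − 7 = 1, and the invariant factors of ∂_1 are all 1, so H_0 ≅ Z.
  H_1: rank ker ∂_1 − rank ∂_2 = (24 − 7) − 15 = 2, and the invariant factors of ∂_2 are all 1, so H_1 ≅ Z^2.
  H_2: rank ker ∂_2 − rank ∂_3 = (16 − 15) − 0 = 1, and there is no ∂_3, so H_2 ≅ Z.

H_0 ≅ Z,  H_1 ≅ Z^2,  H_2 ≅ Z.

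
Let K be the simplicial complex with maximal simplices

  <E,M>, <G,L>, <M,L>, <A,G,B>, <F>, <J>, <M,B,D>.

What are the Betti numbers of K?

b_0 = 3, b_1 = 1, b_2 = 0.

We work with the vertex ordering A < B < D < E < F < G < J < L < M. The simplices of K, each written with vertices in increasing order, are:

  0-simplices (9): A, B, D, E, F, G, J, L, M
  1-simplices (9): AB, AG, BD, BG, BM, DM, EM, GL, LM
  2-simplices (2): ABG, BDM

Hence C_0 ≅ Z^9, C_1 ≅ Z^9, C_2 ≅ Z^2.

Boundary ∂_1: C_1 → C_0 sends each edge [p,q] (with p < q) to q − p. For instance
  ∂BM = M − B.
The 9×9 boundary matrix has rank 6 and Smith normal form diag(1,1,1,1,1,1).

The boundary map ∂_2: C_2 → C_1 maps a triangle to the signed sum of its edges. For instance
  ∂ABG = BG − AG + AB,
  ∂BDM = DM − BM + BD.
As a 9×2 matrix over Z this has rank 2, with invariant factors (1,1).

Now H_k = ker ∂_k / im ∂_{k+1}, so:

  H_0: rank C_0 − rank ∂_1 = 9 − 6 = 3, and the invariant factors of ∂_1 are all 1, so H_0 ≅ Z^3.
  H_1: rank ker ∂_1 − rank ∂_2 = (9 − 6) − 2 = 1, and the invariant factors of ∂_2 are all 1, so H_1 ≅ Z.
  H_2: rank ker ∂_2 − rank ∂_3 = (2 − 2) − 0 = 0, and there is no ∂_3, so H_2 ≅ 0.

Hence the Betti numbers are b_0 = 3, b_1 = 1, b_2 = 0.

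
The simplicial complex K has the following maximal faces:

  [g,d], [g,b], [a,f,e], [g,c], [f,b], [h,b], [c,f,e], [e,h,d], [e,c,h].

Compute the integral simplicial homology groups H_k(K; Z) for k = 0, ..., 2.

We work with the vertex ordering a < b < c < d < e < f < g < h. The simplices of K, each written with vertices in increasing order, are:

  0-simplices (8): a, b, c, d, e, f, g, h
  1-simplices (14): ae, af, bf, bg, bh, ce, cf, cg, ch, de, dg, dh, ef, eh
  2-simplices (4): aef, cef, ceh, deh

so the chain groups are C_0 ≅ Z^8, C_1 ≅ Z^14, C_2 ≅ Z^4.

Boundary ∂_1: C_1 → C_0 is given by ∂[p,q] = [q] − [p].
As a 8×14 matrix over Z this has rank 7, with invariant factors (1,1,1,1,1,1,1).

∂_2: C_2 → C_1 acts by ∂[p,q,r] = [q,r] − [p,r] + [p,q]. For instance
  ∂deh = eh − dh + de,
  ∂cef = ef − cf + ce.
As a 14×4 matrix over Z this has rank 4, with invariant factors (1,1,1,1).

Computing H_k = (kernel of ∂_k) / (image of ∂_{k+1}):

  H_0: rank C_0 − rank ∂_1 = 8 − 7 = 1, and the invariant factors of ∂_1 are all 1, so H_0 ≅ Z.
  H_1: rank ker ∂_1 − rank ∂_2 = (14 − 7) − 4 = 3, and the invariant factors of ∂_2 are all 1, so H_1 ≅ Z^3.
  H_2: rank ker ∂_2 − rank ∂_3 = (4 − 4) − 0 = 0, and there is no ∂_3, so H_2 ≅ 0.

H_0 ≅ Z,  H_1 ≅ Z^3,  H_2 = 0.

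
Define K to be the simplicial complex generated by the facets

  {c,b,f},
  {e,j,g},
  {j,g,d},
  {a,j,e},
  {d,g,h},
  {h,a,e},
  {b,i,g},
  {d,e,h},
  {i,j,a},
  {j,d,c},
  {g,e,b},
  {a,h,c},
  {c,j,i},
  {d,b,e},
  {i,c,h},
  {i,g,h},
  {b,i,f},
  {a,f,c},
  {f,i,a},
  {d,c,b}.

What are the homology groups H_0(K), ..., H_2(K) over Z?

We work with the vertex ordering a < b < c < d < e < f < g < h < i < j. The simplices of K, each written with vertices in increasing order, are:

  0-simplices (10): a, b, c, d, e, f, g, h, i, j
  1-simplices (30): ac, ae, af, ah, ai, aj, bc, bd, be, bf, bg, bi, cd, cf, ch, ci, cj, de, dg, dh, dj, eg, eh, ej, fi, gh, gi, gj, hi, ij
  2-simplices (20): acf, ach, aeh, aej, afi, aij, bcd, bcf, bde, beg, bfi, bgi, cdj, chi, cij, deh, dgh, dgj, egj, ghi

Hence C_0 ≅ Z^10, C_1 ≅ Z^30, C_2 ≅ Z^20.

Boundary ∂_1: C_1 → C_0 maps an edge to its endpoints' difference, ∂[p,q] = q − p.
The resulting 10×30 matrix has rank 9, and its Smith normal form has invariant factors (1,1,1,1,1,1,1,1,1).

The boundary map ∂_2: C_2 → C_1 sends each 2-simplex [p,q,r] to [q,r] − [p,r] + [p,q]. For instance
  ∂bcf = cf − bf + bc,
  ∂bde = de − be + bd.
This gives a 30×20 integer matrix of rank 20; reducing to Smith normal form yields diagonal entries (1,1,1,1,1,1,1,1,1,1,1,1,1,1,1,1,1,1,1,2).

Now H_k = ker ∂_k / im ∂_{k+1}, so:

  H_0: rank C_0 − rank ∂_1 = 10 − 9 = 1, and the invariant factors of ∂_1 are all 1, so H_0 ≅ Z.
  H_1: rank ker ∂_1 − rank ∂_2 = (30 − 9) − 20 = 1, and ∂_2 has invariant factor 2 > 1, so H_1 ≅ Z ⊕ Z/2Z.
  H_2: rank ker ∂_2 − rank ∂_3 = (20 − 20) − 0 = 0, and there is no ∂_3, so H_2 ≅ 0.

(K is a triangulation of the Klein bottle.)

H_0 = Z,  H_1 = Z ⊕ Z/2Z,  H_2 = 0.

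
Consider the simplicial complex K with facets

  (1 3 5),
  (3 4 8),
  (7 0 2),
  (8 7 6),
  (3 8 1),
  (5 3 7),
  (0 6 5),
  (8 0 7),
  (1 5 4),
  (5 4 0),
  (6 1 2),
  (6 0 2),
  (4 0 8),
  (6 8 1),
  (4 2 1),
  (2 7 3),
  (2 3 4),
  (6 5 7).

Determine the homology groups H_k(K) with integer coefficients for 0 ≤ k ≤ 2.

Order the vertices as 0 < 1 < 2 < 3 < 4 < 5 < 6 < 7 < 8. Listing each simplex with vertices in this order, K has dimension 2 with simplices:

  0-simplices (9): [0], [1], [2], [3], [4], [5], [6], [7], [8]
  1-simplices (27): (27 of them)
  2-simplices (18): [0,2,6], [0,2,7], [0,4,5], [0,4,8], [0,5,6], [0,7,8], [1,2,4], [1,2,6], [1,3,5], [1,3,8], [1,4,5], [1,6,8], [2,3,4], [2,3,7], [3,4,8], [3,5,7], [5,6,7], [6,7,8]

Hence C_0 ≅ Z^9, C_1 ≅ Z^27, C_2 ≅ Z^18.

The boundary map ∂_1: C_1 → C_0 sends each edge [p,q] (with p < q) to q − p.
This gives a 9×27 integer matrix of rank 8; reducing to Smith normal form yields diagonal entries (1,1,1,1,1,1,1,1).

∂_2: C_2 → C_1 maps a triangle to the signed sum of its edges. For instance
  ∂[2,3,7] = [3,7] − [2,7] + [2,3],
  ∂[6,7,8] = [7,8] − [6,8] + [6,7].
The 27×18 boundary matrix has rank 18 and Smith normal form diag(1,1,1,1,1,1,1,1,1,1,1,1,1,1,1,1,1,2).

Computing H_k = (kernel of ∂_k) / (image of ∂_{k+1}):

  H_0: rank C_0 − rank ∂_1 = 9 − 8 = 1, and the invariant factors of ∂_1 are all 1, so H_0 ≅ Z.
  H_1: rank ker ∂_1 − rank ∂_2 = (27 − 8) − 18 = 1, and ∂_2 has invariant factor 2 > 1, so H_1 ≅ Z ⊕ Z/2.
  H_2: rank ker ∂_2 − rank ∂_3 = (18 − 18) − 0 = 0, and there is no ∂_3, so H_2 ≅ 0.

H_0 = Z,  H_1 = Z ⊕ Z/2,  H_2 = 0.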